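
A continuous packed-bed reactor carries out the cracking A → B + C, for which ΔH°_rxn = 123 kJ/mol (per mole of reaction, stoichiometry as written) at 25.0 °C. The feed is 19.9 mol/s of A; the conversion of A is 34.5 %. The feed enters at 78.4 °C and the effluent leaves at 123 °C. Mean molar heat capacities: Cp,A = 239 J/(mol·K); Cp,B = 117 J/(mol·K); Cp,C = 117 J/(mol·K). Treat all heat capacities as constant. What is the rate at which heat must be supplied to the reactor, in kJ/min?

Extent of reaction ξ = 0.345 × 19.9 = 6.8655 mol/s
Reaction term: ξ·ΔH°_rxn = 6.8655 × 123 = 844.46 kJ/s
Sensible, feed 78.4→25 °C: -253.98 kJ/s
Outlet flows (mol/s): A 13.034, B 6.8655, C 6.8655
Sensible, products 25→123 °C: 462.73 kJ/s
Q = ΔH = 1053.2 kJ/s = 1053.2 kW
Heat supplied = 63193 kJ/min

Q_in = 63200 kJ/min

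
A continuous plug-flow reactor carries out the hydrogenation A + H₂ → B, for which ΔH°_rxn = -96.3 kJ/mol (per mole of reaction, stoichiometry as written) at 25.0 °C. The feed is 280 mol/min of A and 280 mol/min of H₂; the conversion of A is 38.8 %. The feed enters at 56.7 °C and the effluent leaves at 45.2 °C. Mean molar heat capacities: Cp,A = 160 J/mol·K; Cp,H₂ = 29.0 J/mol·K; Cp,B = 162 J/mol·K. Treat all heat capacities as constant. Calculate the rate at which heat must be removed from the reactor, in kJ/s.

Q_out = 185 kJ/s

Extent of reaction ξ = 0.388 × 280 = 108.64 mol/min
Reaction term: ξ·ΔH°_rxn = 108.64 × -96.3 = -10462 kJ/min
Sensible, feed 56.7→25 °C: -1677.6 kJ/min
Outlet flows (mol/min): A 171.36, H₂ 171.36, B 108.64
Sensible, products 25→45.2 °C: 1009.7 kJ/min
Q = ΔH = -11130 kJ/min = -185.5 kW
Heat removed = 185.5 kJ/s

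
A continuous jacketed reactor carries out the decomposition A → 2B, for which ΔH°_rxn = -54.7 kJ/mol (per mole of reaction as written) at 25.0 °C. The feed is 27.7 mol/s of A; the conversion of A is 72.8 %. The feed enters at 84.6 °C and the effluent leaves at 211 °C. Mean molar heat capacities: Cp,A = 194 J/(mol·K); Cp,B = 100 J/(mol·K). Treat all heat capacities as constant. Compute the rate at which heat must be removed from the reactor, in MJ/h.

Extent of reaction ξ = 0.728 × 27.7 = 20.166 mol/s
Reaction term: ξ·ΔH°_rxn = 20.166 × -54.7 = -1103.1 kJ/s
Sensible, feed 84.6→25 °C: -320.28 kJ/s
Outlet flows (mol/s): A 7.5344, B 40.331
Sensible, products 25→211 °C: 1022 kJ/s
Q = ΔH = -401.31 kJ/s = -401.31 kW
Heat removed = 1444.7 MJ/h

Q_out = 1440 MJ/h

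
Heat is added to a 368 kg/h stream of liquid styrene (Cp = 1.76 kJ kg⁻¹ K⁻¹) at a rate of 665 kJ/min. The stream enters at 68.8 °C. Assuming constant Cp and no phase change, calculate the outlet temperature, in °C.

T_out = 130 °C

Q = 665 kJ/min = 39900 kJ/h
ΔT = Q/(ṁ·Cp) = 39900/(368×1.76) = 61.604 K
T_out = 68.8 + 61.604 = 130.4 °C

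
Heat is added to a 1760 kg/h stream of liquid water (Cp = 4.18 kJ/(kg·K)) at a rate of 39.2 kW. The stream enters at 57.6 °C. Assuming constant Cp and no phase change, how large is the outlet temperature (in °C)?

T_out = 76.8 °C

Q = 39.2 kW = 141120 kJ/h
ΔT = Q/(ṁ·Cp) = 141120/(1760×4.18) = 19.182 K
T_out = 57.6 + 19.182 = 76.782 °C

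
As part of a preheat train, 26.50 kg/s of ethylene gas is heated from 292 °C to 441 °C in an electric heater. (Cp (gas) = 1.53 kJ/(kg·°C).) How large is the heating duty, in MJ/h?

Q = ṁ·Cp·ΔT = 26.50 × 1.53 × (441 − 292) = 6041.2 kJ/s
Heating duty = 21748 MJ/h

Q = 21700 MJ/h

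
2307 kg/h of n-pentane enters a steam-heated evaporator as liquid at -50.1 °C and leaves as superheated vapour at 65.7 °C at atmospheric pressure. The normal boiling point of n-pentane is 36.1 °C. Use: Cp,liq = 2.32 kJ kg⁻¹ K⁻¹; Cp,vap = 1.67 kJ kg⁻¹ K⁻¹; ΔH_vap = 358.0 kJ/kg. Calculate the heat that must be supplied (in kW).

liquid -50.1→36.1 °C: 199.98 kJ/kg
vaporisation at 36.1 °C: 358 kJ/kg
vapour 36.1→65.7 °C: 49.432 kJ/kg
Δh = 199.98 + 358 + 49.432 = 607.42 kJ/kg
Q = ṁ·Δh = 2307 kg/h × 607.42 kJ/kg = 1.4013e+06 kJ/h
|Q| = 389.25 kW

Q = 389 kW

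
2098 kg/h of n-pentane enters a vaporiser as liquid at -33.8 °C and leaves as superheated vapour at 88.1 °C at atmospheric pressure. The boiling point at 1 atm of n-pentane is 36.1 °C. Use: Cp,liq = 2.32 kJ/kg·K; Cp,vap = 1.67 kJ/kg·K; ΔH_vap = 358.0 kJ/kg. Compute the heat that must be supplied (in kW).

liquid -33.8→36.1 °C: 162.17 kJ/kg
vaporisation at 36.1 °C: 358 kJ/kg
vapour 36.1→88.1 °C: 86.84 kJ/kg
Δh = 162.17 + 358 + 86.84 = 607.01 kJ/kg
Q = ṁ·Δh = 2098 kg/h × 607.01 kJ/kg = 1.2735e+06 kJ/h
|Q| = 353.75 kW

Q = 354 kW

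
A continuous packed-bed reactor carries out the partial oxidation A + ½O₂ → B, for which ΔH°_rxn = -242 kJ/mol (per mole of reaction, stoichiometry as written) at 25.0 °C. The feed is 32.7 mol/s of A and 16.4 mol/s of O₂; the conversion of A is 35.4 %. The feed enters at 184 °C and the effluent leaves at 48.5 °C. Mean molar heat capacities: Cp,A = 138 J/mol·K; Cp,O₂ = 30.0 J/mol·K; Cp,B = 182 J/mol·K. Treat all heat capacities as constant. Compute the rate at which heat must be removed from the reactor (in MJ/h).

Q_out = 12500 MJ/h

Extent of reaction ξ = 0.354 × 32.7 = 11.576 mol/s
Reaction term: ξ·ΔH°_rxn = 11.576 × -242 = -2801.3 kJ/s
Sensible, feed 184→25 °C: -795.73 kJ/s
Outlet flows (mol/s): A 21.124, O₂ 10.612, B 11.576
Sensible, products 25→48.5 °C: 125.5 kJ/s
Q = ΔH = -3471.6 kJ/s = -3471.6 kW
Heat removed = 12498 MJ/h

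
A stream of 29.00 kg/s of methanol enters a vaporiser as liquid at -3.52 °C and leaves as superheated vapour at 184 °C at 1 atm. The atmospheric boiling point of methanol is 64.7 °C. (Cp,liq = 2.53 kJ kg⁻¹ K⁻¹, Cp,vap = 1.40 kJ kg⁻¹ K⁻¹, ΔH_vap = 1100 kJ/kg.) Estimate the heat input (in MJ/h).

liquid -3.52→64.7 °C: 172.6 kJ/kg
vaporisation at 64.7 °C: 1100 kJ/kg
vapour 64.7→184 °C: 167.02 kJ/kg
Δh = 172.6 + 1100 + 167.02 = 1439.6 kJ/kg
Q = ṁ·Δh = 29.00 kg/s × 1439.6 kJ/kg = 41749 kJ/s
|Q| = 41749 kW = 150300 MJ/h

Q = 150000 MJ/h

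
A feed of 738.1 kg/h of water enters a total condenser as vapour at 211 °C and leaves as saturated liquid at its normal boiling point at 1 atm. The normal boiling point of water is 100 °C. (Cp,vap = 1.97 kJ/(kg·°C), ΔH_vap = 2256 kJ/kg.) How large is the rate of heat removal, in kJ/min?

Q_c = 30400 kJ/min

vapour 211→100 °C: -218.67 kJ/kg
condensation at 100 °C: -2256 kJ/kg
Δh = -218.67 + -2256 = -2474.7 kJ/kg
Q = ṁ·Δh = 738.1 kg/h × -2474.7 kJ/kg = -1.8266e+06 kJ/h
|Q| = 507.38 kW = 30443 kJ/min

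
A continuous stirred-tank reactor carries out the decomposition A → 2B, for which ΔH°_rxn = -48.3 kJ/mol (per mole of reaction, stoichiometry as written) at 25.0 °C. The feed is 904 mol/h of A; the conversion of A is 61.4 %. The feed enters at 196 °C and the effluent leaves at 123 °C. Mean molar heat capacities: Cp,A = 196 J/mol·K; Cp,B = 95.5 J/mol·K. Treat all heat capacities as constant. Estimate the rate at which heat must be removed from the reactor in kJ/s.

Q_out = 11.1 kJ/s

Extent of reaction ξ = 0.614 × 904 = 555.06 mol/h
Reaction term: ξ·ΔH°_rxn = 555.06 × -48.3 = -26809 kJ/h
Sensible, feed 196→25 °C: -30298 kJ/h
Outlet flows (mol/h): A 348.94, B 1110.1
Sensible, products 25→123 °C: 17092 kJ/h
Q = ΔH = -40016 kJ/h = -11.115 kW
Heat removed = 11.115 kJ/s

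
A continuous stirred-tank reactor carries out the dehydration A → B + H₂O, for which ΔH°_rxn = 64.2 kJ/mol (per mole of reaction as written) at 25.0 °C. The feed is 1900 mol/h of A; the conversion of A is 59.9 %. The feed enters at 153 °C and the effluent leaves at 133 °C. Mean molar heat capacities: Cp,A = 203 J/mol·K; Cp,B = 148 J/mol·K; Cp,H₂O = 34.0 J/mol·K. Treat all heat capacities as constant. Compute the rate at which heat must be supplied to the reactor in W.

Q_in = 17400 W

Extent of reaction ξ = 0.599 × 1900 = 1138.1 mol/h
Reaction term: ξ·ΔH°_rxn = 1138.1 × 64.2 = 73066 kJ/h
Sensible, feed 153→25 °C: -49370 kJ/h
Outlet flows (mol/h): A 761.9, B 1138.1, H₂O 1138.1
Sensible, products 25→133 °C: 39074 kJ/h
Q = ΔH = 62771 kJ/h = 17.436 kW
Heat supplied = 17436 W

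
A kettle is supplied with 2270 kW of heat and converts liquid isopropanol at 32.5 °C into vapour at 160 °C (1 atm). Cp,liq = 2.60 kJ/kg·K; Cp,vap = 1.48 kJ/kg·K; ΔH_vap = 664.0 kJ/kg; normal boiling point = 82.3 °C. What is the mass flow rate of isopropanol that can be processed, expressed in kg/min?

Δh = 2.60×(82.3−32.5) + 664.0 + 1.48×(160−82.3) = 908.48 kJ/kg
Q = 2270 kW = 2270 kJ/s = 136200 kJ/min
ṁ = Q/Δh = 136200 / 908.48 = 149.92 kg/min

ṁ = 150 kg/min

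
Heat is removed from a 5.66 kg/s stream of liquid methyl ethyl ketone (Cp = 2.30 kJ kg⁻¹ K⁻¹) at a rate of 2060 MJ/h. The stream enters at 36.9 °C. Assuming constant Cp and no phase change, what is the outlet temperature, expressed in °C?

Q = 2060 MJ/h = 572.22 kJ/s
ΔT = Q/(ṁ·Cp) = 572.22/(5.66×2.30) = 43.956 K
T_out = 36.9 − 43.956 = -7.0562 °C

T_out = -7.06 °C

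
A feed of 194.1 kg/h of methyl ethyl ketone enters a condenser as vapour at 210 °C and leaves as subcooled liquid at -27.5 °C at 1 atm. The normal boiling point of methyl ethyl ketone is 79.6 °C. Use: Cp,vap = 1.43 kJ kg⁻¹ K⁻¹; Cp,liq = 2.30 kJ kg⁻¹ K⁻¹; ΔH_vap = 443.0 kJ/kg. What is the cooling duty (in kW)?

Q_c = 47.2 kW

vapour 210→79.6 °C: -186.47 kJ/kg
condensation at 79.6 °C: -443 kJ/kg
liquid 79.6→-27.5 °C: -246.33 kJ/kg
Δh = -186.47 + -443 + -246.33 = -875.8 kJ/kg
Q = ṁ·Δh = 194.1 kg/h × -875.8 kJ/kg = -169990 kJ/h
|Q| = 47.22 kW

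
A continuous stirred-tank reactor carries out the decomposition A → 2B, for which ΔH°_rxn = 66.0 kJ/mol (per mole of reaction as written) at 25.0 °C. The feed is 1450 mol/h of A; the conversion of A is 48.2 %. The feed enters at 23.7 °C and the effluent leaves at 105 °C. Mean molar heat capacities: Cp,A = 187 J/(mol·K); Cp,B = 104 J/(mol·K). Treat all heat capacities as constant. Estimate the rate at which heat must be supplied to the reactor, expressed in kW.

Extent of reaction ξ = 0.482 × 1450 = 698.9 mol/h
Reaction term: ξ·ΔH°_rxn = 698.9 × 66.0 = 46127 kJ/h
Sensible, feed 23.7→25 °C: 352.5 kJ/h
Outlet flows (mol/h): A 751.1, B 1397.8
Sensible, products 25→105 °C: 22866 kJ/h
Q = ΔH = 69346 kJ/h = 19.263 kW
Heat supplied = 19.263 kW

Q_in = 19.3 kW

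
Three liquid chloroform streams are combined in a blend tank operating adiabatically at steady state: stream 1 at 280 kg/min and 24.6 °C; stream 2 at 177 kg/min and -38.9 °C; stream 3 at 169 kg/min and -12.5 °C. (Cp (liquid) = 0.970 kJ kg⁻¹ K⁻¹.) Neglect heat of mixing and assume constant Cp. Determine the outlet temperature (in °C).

Adiabatic, steady state ⇒ Σ ṁᵢCp,ᵢ(T_out − Tᵢ) = 0
Σ ṁᵢCp,ᵢTᵢ = 280×0.970×24.6 + 177×0.970×-38.9 + 169×0.970×-12.5 = -2046.5
Σ ṁᵢCp,ᵢ = 280×0.970 + 177×0.970 + 169×0.970 = 607.22
T_out = -2046.5 / 607.22 = -3.3703 °C

T_out = -3.37 °C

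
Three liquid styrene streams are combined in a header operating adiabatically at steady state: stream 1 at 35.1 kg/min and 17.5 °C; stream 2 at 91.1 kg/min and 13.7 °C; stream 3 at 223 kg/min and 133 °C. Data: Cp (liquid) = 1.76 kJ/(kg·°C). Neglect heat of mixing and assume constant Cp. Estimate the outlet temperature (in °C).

Adiabatic, steady state ⇒ Σ ṁᵢCp,ᵢ(T_out − Tᵢ) = 0
T_out = Σ ṁᵢCp,ᵢTᵢ / Σ ṁᵢCp,ᵢ
      = 55478 / 614.59 = 90.267 °C

T_out = 90.3 °C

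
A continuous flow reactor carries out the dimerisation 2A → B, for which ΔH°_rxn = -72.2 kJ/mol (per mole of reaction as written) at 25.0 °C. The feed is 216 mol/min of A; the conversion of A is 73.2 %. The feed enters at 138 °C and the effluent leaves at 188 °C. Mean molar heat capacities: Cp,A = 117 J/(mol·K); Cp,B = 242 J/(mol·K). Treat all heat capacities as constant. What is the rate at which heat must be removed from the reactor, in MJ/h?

Q_out = 260 MJ/h

Extent of reaction ξ = 0.732 × 216 / 2 = 79.056 mol/min
Reaction term: ξ·ΔH°_rxn = 79.056 × -72.2 = -5707.8 kJ/min
Sensible, feed 138→25 °C: -2855.7 kJ/min
Outlet flows (mol/min): A 57.888, B 79.056
Sensible, products 25→188 °C: 4222.4 kJ/min
Q = ΔH = -4341.2 kJ/min = -72.353 kW
Heat removed = 260.47 MJ/h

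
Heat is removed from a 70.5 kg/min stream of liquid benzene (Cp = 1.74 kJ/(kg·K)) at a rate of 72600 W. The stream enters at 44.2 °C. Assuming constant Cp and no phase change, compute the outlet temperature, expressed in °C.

T_out = 8.69 °C

Q = 72600 W = 4356 kJ/min
ΔT = Q/(ṁ·Cp) = 4356/(70.5×1.74) = 35.51 K
T_out = 44.2 − 35.51 = 8.6901 °C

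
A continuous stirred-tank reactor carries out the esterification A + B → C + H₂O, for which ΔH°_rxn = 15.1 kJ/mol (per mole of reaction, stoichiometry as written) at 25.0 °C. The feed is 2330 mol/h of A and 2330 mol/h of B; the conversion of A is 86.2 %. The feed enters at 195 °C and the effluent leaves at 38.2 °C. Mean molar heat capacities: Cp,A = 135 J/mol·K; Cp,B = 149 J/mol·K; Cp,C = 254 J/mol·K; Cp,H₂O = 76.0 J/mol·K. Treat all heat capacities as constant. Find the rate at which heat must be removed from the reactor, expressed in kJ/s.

Extent of reaction ξ = 0.862 × 2330 = 2008.5 mol/h
Reaction term: ξ·ΔH°_rxn = 2008.5 × 15.1 = 30328 kJ/h
Sensible, feed 195→25 °C: -112490 kJ/h
Outlet flows (mol/h): A 321.54, B 321.54, C 2008.5, H₂O 2008.5
Sensible, products 25→38.2 °C: 9954.2 kJ/h
Q = ΔH = -72210 kJ/h = -20.058 kW
Heat removed = 20.058 kJ/s

Q_out = 20.1 kJ/s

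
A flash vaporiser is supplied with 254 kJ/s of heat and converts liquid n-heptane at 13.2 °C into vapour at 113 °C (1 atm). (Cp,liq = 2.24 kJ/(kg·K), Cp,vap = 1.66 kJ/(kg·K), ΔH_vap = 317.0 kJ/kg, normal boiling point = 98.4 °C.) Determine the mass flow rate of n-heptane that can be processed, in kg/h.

ṁ = 1720 kg/h

Δh = 2.24×(98.4−13.2) + 317.0 + 1.66×(113−98.4) = 532.08 kJ/kg
Q = 254 kJ/s = 254 kJ/s = 914400 kJ/h
ṁ = Q/Δh = 914400 / 532.08 = 1718.5 kg/h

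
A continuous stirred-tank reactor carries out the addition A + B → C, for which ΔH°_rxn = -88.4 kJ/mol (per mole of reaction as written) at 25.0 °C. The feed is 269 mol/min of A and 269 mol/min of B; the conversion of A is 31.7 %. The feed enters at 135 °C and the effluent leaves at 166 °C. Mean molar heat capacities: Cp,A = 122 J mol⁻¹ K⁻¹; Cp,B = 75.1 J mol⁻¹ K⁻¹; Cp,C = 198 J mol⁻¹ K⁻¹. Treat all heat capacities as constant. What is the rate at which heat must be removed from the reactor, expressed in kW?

Q_out = 98.1 kW

Extent of reaction ξ = 0.317 × 269 = 85.273 mol/min
Reaction term: ξ·ΔH°_rxn = 85.273 × -88.4 = -7538.1 kJ/min
Sensible, feed 135→25 °C: -5832.2 kJ/min
Outlet flows (mol/min): A 183.73, B 183.73, C 85.273
Sensible, products 25→166 °C: 7486.6 kJ/min
Q = ΔH = -5883.7 kJ/min = -98.062 kW
Heat removed = 98.062 kW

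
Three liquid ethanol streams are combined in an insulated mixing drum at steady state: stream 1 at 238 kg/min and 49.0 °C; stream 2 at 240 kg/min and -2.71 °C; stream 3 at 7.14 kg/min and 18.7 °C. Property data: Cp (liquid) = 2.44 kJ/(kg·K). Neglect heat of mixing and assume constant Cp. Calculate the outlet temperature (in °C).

T_out = 23.0 °C

No heat crosses the boundary, so H_out = H_in.
Σ ṁᵢCp,ᵢTᵢ = 238×2.44×49.0 + 240×2.44×-2.71 + 7.14×2.44×18.7 = 27194
Σ ṁᵢCp,ᵢ = 238×2.44 + 240×2.44 + 7.14×2.44 = 1183.7
T_out = 27194 / 1183.7 = 22.973 °C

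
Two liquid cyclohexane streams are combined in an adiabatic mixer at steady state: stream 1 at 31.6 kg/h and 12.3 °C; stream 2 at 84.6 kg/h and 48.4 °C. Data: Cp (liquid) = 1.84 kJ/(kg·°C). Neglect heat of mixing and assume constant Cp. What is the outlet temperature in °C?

Energy balance with Q = 0: Σ ṁᵢCp,ᵢ(T_out − Tᵢ) = 0
T_out = Σ ṁᵢCp,ᵢTᵢ / Σ ṁᵢCp,ᵢ
      = 8249.3 / 213.81 = 38.583 °C

T_out = 38.6 °C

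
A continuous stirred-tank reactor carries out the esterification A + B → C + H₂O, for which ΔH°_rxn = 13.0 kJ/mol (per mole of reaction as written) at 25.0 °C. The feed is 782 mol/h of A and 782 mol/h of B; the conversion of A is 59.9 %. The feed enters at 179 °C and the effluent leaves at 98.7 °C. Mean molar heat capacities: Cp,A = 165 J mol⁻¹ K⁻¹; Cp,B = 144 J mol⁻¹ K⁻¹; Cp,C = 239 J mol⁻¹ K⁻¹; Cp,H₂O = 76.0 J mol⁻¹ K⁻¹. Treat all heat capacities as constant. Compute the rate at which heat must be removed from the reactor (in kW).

Extent of reaction ξ = 0.599 × 782 = 468.42 mol/h
Reaction term: ξ·ΔH°_rxn = 468.42 × 13.0 = 6089.4 kJ/h
Sensible, feed 179→25 °C: -37212 kJ/h
Outlet flows (mol/h): A 313.58, B 313.58, C 468.42, H₂O 468.42
Sensible, products 25→98.7 °C: 18016 kJ/h
Q = ΔH = -13107 kJ/h = -3.6408 kW
Heat removed = 3.6408 kW

Q_out = 3.64 kW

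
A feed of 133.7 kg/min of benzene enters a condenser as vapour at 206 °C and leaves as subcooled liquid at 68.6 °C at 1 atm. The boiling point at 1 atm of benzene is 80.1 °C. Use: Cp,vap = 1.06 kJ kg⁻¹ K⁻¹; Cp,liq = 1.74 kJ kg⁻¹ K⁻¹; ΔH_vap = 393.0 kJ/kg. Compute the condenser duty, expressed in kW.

Q_c = 1220 kW

vapour 206→80.1 °C: -133.45 kJ/kg
condensation at 80.1 °C: -393 kJ/kg
liquid 80.1→68.6 °C: -20.01 kJ/kg
Δh = -133.45 + -393 + -20.01 = -546.46 kJ/kg
Q = ṁ·Δh = 133.7 kg/min × -546.46 kJ/kg = -73062 kJ/min
|Q| = 1217.7 kW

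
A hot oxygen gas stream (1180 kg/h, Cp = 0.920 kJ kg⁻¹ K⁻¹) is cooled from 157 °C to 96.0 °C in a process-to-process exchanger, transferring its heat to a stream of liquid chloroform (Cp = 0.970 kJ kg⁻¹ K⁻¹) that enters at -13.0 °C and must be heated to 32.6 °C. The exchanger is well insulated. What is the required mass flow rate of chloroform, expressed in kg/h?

Heat released by hot stream: Q = 1180 × 0.920 × (157 − 96.0) = 66222 kJ/h
Energy balance on cold side (adiabatic exchanger): Q = ṁ_c·Cp_c·(T_c,out − T_c,in)
ṁ_c = 66222 / [0.970 × (32.6 − -13.0)] = 1497.1 kg/h

ṁ_c = 1500 kg/h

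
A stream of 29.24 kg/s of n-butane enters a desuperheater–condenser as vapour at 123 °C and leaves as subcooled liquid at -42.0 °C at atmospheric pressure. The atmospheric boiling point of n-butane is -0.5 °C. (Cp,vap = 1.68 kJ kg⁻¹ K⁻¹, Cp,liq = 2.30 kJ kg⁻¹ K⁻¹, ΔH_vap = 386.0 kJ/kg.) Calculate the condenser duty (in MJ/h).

Q_c = 72500 MJ/h

vapour 123→-0.5 °C: -207.48 kJ/kg
condensation at -0.5 °C: -386 kJ/kg
liquid -0.5→-42.0 °C: -95.45 kJ/kg
Δh = -207.48 + -386 + -95.45 = -688.93 kJ/kg
Q = ṁ·Δh = 29.24 kg/s × -688.93 kJ/kg = -20144 kJ/s
|Q| = 20144 kW = 72520 MJ/h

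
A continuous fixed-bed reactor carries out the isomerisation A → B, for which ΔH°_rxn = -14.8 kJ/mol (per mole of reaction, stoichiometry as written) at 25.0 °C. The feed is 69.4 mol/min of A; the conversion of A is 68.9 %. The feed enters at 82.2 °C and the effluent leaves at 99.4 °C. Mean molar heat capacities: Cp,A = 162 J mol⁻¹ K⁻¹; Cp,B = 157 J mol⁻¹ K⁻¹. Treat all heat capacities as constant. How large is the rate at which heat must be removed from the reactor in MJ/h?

Extent of reaction ξ = 0.689 × 69.4 = 47.817 mol/min
Reaction term: ξ·ΔH°_rxn = 47.817 × -14.8 = -707.69 kJ/min
Sensible, feed 82.2→25 °C: -643.09 kJ/min
Outlet flows (mol/min): A 21.583, B 47.817
Sensible, products 25→99.4 °C: 818.68 kJ/min
Q = ΔH = -532.1 kJ/min = -8.8683 kW
Heat removed = 31.926 MJ/h

Q_out = 31.9 MJ/h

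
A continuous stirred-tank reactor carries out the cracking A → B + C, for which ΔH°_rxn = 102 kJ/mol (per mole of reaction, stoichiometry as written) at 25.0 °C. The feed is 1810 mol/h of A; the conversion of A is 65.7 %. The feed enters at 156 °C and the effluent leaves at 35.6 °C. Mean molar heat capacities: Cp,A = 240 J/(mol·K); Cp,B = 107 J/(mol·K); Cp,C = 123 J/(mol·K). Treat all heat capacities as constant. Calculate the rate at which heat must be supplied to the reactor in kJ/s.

Q_in = 19.1 kJ/s

Extent of reaction ξ = 0.657 × 1810 = 1189.2 mol/h
Reaction term: ξ·ΔH°_rxn = 1189.2 × 102 = 121300 kJ/h
Sensible, feed 156→25 °C: -56906 kJ/h
Outlet flows (mol/h): A 620.83, B 1189.2, C 1189.2
Sensible, products 25→35.6 °C: 4478.6 kJ/h
Q = ΔH = 68868 kJ/h = 19.13 kW
Heat supplied = 19.13 kJ/s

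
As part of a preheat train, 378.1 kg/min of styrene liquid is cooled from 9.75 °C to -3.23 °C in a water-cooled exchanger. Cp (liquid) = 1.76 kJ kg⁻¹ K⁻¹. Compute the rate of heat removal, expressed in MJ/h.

Q = ṁ·Cp·ΔT = 378.1 × 1.76 × (-3.23 − 9.75) = -8637.6 kJ/min
Converting: 8637.6 / 60 s = 143.96 kW
Cooling duty = 518.26 MJ/h

Q_c = 518 MJ/h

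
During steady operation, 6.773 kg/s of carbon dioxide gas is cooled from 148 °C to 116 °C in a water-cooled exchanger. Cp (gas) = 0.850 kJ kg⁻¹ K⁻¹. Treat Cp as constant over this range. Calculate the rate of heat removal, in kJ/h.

Q = ṁ·Cp·ΔT = 6.773 × 0.850 × (116 − 148) = -184.23 kJ/s
Cooling duty = 663210 kJ/h

Q_c = 663000 kJ/h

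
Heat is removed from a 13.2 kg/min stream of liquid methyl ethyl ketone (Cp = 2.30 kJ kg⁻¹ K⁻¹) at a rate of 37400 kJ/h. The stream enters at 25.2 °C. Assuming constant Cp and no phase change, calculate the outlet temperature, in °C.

T_out = 4.67 °C

Q = 37400 kJ/h = 623.33 kJ/min
ΔT = Q/(ṁ·Cp) = 623.33/(13.2×2.30) = 20.531 K
T_out = 25.2 − 20.531 = 4.6686 °C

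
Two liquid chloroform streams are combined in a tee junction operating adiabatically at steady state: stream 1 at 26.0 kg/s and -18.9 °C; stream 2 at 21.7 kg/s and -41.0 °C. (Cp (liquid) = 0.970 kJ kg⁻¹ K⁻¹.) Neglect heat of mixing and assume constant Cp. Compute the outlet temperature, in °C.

T_out = -29.0 °C

Adiabatic, steady state ⇒ Σ ṁᵢCp,ᵢ(T_out − Tᵢ) = 0
T_out = Σ ṁᵢCp,ᵢTᵢ / Σ ṁᵢCp,ᵢ
      = -1339.7 / 46.269 = -28.954 °C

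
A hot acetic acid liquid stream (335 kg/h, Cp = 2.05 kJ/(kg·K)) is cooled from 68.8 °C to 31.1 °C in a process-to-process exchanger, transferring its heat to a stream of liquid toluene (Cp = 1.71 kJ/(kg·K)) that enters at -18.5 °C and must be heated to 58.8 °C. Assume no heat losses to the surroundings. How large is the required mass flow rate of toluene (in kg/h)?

Heat released by hot stream: Q = 335 × 2.05 × (68.8 − 31.1) = 25890 kJ/h
Energy balance on cold side (adiabatic exchanger): Q = ṁ_c·Cp_c·(T_c,out − T_c,in)
ṁ_c = 25890 / [1.71 × (58.8 − -18.5)] = 195.87 kg/h

ṁ_c = 196 kg/h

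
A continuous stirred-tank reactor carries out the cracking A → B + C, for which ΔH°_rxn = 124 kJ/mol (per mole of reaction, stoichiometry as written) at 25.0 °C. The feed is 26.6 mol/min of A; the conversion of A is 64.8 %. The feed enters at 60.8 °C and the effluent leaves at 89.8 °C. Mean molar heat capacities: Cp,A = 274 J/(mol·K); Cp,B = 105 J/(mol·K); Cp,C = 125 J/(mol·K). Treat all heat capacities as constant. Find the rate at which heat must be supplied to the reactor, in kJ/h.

Q_in = 138000 kJ/h

Extent of reaction ξ = 0.648 × 26.6 = 17.237 mol/min
Reaction term: ξ·ΔH°_rxn = 17.237 × 124 = 2137.4 kJ/min
Sensible, feed 60.8→25 °C: -260.92 kJ/min
Outlet flows (mol/min): A 9.3632, B 17.237, C 17.237
Sensible, products 25→89.8 °C: 423.14 kJ/min
Q = ΔH = 2299.6 kJ/min = 38.326 kW
Heat supplied = 137970 kJ/h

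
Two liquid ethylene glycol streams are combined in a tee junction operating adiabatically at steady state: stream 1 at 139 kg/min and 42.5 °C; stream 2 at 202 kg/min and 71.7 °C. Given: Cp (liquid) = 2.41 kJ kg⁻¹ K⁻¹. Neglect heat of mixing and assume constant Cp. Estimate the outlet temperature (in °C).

T_out = 59.8 °C

No heat crosses the boundary, so H_out = H_in.
T_out = Σ ṁᵢCp,ᵢTᵢ / Σ ṁᵢCp,ᵢ
      = 49142 / 821.81 = 59.797 °C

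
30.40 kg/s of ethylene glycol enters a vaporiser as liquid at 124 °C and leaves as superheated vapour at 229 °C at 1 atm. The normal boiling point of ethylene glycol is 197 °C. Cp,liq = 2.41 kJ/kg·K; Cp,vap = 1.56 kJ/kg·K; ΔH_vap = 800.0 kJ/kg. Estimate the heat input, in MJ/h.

Q = 112000 MJ/h

liquid 124→197 °C: 175.93 kJ/kg
vaporisation at 197 °C: 800 kJ/kg
vapour 197→229 °C: 49.92 kJ/kg
Δh = 175.93 + 800 + 49.92 = 1025.8 kJ/kg
Q = ṁ·Δh = 30.40 kg/s × 1025.8 kJ/kg = 31186 kJ/s
|Q| = 31186 kW = 112270 MJ/h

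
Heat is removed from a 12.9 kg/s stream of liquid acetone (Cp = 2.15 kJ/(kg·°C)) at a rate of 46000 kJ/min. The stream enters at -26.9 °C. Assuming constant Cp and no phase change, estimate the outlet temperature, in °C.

T_out = -54.5 °C

Q = 46000 kJ/min = 766.67 kJ/s
ΔT = Q/(ṁ·Cp) = 766.67/(12.9×2.15) = 27.643 K
T_out = -26.9 − 27.643 = -54.543 °C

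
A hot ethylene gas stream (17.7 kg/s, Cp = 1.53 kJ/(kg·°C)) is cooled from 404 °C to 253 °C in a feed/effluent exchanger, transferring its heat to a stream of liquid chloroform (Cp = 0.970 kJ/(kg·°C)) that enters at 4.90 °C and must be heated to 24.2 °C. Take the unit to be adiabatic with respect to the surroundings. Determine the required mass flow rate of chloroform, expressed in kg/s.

Heat released by hot stream: Q = 17.7 × 1.53 × (404 − 253) = 4089.2 kJ/s
Energy balance on cold side (adiabatic exchanger): Q = ṁ_c·Cp_c·(T_c,out − T_c,in)
ṁ_c = 4089.2 / [0.970 × (24.2 − 4.90)] = 218.43 kg/s

ṁ_c = 218 kg/s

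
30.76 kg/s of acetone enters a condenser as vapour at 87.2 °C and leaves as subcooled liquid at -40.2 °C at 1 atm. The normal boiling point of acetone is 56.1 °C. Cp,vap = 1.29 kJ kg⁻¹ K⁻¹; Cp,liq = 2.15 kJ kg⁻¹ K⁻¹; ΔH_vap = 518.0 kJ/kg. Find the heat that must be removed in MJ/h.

Q_c = 84700 MJ/h

vapour 87.2→56.1 °C: -40.119 kJ/kg
condensation at 56.1 °C: -518 kJ/kg
liquid 56.1→-40.2 °C: -207.05 kJ/kg
Δh = -40.119 + -518 + -207.05 = -765.16 kJ/kg
Q = ṁ·Δh = 30.76 kg/s × -765.16 kJ/kg = -23536 kJ/s
|Q| = 23536 kW = 84731 MJ/h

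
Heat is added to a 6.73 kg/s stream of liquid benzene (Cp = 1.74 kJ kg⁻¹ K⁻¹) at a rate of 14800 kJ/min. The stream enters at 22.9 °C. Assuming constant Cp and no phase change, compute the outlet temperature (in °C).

Q = 14800 kJ/min = 246.67 kJ/s
ΔT = Q/(ṁ·Cp) = 246.67/(6.73×1.74) = 21.064 K
T_out = 22.9 + 21.064 = 43.964 °C

T_out = 44.0 °C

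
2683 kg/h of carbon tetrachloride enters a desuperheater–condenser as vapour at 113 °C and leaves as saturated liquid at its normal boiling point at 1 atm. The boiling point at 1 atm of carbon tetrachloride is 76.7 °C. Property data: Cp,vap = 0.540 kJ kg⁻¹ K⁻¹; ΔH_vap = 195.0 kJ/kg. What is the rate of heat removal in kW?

Q_c = 160 kW

vapour 113→76.7 °C: -19.602 kJ/kg
condensation at 76.7 °C: -195 kJ/kg
Δh = -19.602 + -195 = -214.6 kJ/kg
Q = ṁ·Δh = 2683 kg/h × -214.6 kJ/kg = -575780 kJ/h
|Q| = 159.94 kW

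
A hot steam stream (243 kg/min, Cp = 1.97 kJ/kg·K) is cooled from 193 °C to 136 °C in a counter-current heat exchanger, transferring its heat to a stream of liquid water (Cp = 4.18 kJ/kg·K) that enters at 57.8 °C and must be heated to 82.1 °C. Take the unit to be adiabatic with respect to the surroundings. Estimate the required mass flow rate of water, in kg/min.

ṁ_c = 269 kg/min

Heat released by hot stream: Q = 243 × 1.97 × (193 − 136) = 27286 kJ/min
Energy balance on cold side (adiabatic exchanger): Q = ṁ_c·Cp_c·(T_c,out − T_c,in)
ṁ_c = 27286 / [4.18 × (82.1 − 57.8)] = 268.64 kg/min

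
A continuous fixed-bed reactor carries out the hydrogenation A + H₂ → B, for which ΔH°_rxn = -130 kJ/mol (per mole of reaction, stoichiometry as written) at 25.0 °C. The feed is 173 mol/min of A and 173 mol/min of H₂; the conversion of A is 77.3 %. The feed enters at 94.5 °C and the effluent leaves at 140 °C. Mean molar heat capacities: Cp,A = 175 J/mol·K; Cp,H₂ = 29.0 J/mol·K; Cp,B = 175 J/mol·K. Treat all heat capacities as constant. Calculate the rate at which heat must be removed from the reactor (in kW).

Q_out = 270 kW

Extent of reaction ξ = 0.773 × 173 = 133.73 mol/min
Reaction term: ξ·ΔH°_rxn = 133.73 × -130 = -17385 kJ/min
Sensible, feed 94.5→25 °C: -2452.8 kJ/min
Outlet flows (mol/min): A 39.271, H₂ 39.271, B 133.73
Sensible, products 25→140 °C: 3612.6 kJ/min
Q = ΔH = -16225 kJ/min = -270.42 kW
Heat removed = 270.42 kW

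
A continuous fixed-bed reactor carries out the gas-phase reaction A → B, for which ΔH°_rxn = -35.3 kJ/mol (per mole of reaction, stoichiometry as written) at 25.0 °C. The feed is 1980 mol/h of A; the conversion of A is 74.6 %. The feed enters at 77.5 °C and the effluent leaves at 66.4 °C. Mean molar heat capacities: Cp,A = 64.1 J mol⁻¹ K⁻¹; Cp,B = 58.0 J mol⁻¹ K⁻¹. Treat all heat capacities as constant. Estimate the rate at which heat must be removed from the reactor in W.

Q_out = 15000 W

Extent of reaction ξ = 0.746 × 1980 = 1477.1 mol/h
Reaction term: ξ·ΔH°_rxn = 1477.1 × -35.3 = -52141 kJ/h
Sensible, feed 77.5→25 °C: -6663.2 kJ/h
Outlet flows (mol/h): A 502.92, B 1477.1
Sensible, products 25→66.4 °C: 4881.4 kJ/h
Q = ΔH = -53923 kJ/h = -14.979 kW
Heat removed = 14979 W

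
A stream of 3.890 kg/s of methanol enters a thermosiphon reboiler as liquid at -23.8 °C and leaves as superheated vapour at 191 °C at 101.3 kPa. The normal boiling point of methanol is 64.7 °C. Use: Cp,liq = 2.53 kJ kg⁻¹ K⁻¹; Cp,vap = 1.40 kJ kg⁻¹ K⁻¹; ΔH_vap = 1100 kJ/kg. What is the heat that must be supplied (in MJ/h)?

liquid -23.8→64.7 °C: 223.9 kJ/kg
vaporisation at 64.7 °C: 1100 kJ/kg
vapour 64.7→191 °C: 176.82 kJ/kg
Δh = 223.9 + 1100 + 176.82 = 1500.7 kJ/kg
Q = ṁ·Δh = 3.890 kg/s × 1500.7 kJ/kg = 5837.8 kJ/s
|Q| = 5837.8 kW = 21016 MJ/h

Q = 21000 MJ/h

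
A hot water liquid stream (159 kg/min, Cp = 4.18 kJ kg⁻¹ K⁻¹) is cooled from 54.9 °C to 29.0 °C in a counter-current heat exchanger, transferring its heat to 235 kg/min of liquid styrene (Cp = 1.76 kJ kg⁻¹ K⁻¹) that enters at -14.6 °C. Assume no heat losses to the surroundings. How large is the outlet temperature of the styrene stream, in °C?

T_c,out = 27.0 °C

Heat released by hot stream: Q = 159 × 4.18 × (54.9 − 29.0) = 17214 kJ/min
Energy balance on cold side (adiabatic exchanger): Q = ṁ_c·Cp_c·(T_c,out − T_c,in)
T_c,out = -14.6 + 17214/(235 × 1.76) = 27.019 °C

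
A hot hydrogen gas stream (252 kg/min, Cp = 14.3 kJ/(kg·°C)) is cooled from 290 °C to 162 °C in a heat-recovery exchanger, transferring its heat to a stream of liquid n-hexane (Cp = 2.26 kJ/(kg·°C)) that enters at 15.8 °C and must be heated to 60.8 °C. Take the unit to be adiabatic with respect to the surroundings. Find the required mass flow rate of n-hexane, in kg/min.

Heat released by hot stream: Q = 252 × 14.3 × (290 − 162) = 461260 kJ/min
Energy balance on cold side (adiabatic exchanger): Q = ṁ_c·Cp_c·(T_c,out − T_c,in)
ṁ_c = 461260 / [2.26 × (60.8 − 15.8)] = 4535.5 kg/min

ṁ_c = 4540 kg/min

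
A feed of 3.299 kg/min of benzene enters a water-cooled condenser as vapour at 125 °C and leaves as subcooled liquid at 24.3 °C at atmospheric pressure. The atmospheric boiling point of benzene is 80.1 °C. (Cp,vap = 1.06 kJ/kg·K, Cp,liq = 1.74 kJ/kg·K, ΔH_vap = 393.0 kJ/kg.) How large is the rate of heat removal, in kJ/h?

vapour 125→80.1 °C: -47.594 kJ/kg
condensation at 80.1 °C: -393 kJ/kg
liquid 80.1→24.3 °C: -97.092 kJ/kg
Δh = -47.594 + -393 + -97.092 = -537.69 kJ/kg
Q = ṁ·Δh = 3.299 kg/min × -537.69 kJ/kg = -1773.8 kJ/min
|Q| = 29.564 kW = 106430 kJ/h

Q_c = 106000 kJ/h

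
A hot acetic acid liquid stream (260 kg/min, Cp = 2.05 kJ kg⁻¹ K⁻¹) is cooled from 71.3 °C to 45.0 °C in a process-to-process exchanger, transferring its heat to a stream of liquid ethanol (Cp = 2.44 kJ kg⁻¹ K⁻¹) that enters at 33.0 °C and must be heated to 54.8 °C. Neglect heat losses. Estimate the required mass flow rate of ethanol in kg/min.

ṁ_c = 264 kg/min

Heat released by hot stream: Q = 260 × 2.05 × (71.3 − 45.0) = 14018 kJ/min
Energy balance on cold side (adiabatic exchanger): Q = ṁ_c·Cp_c·(T_c,out − T_c,in)
ṁ_c = 14018 / [2.44 × (54.8 − 33.0)] = 263.53 kg/min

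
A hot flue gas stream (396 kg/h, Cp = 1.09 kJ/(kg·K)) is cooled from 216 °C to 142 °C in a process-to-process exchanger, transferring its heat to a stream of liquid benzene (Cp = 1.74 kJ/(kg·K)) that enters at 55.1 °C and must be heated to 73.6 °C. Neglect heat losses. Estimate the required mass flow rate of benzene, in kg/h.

Heat released by hot stream: Q = 396 × 1.09 × (216 − 142) = 31941 kJ/h
Energy balance on cold side (adiabatic exchanger): Q = ṁ_c·Cp_c·(T_c,out − T_c,in)
ṁ_c = 31941 / [1.74 × (73.6 − 55.1)] = 992.28 kg/h

ṁ_c = 992 kg/h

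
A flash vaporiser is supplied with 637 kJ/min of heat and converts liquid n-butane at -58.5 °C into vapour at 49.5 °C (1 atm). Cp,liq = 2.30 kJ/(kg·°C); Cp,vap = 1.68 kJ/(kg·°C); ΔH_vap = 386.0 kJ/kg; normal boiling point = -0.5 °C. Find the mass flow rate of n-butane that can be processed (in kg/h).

Δh = 2.30×(-0.5−-58.5) + 386.0 + 1.68×(49.5−-0.5) = 603.4 kJ/kg
Q = 637 kJ/min = 10.617 kJ/s = 38220 kJ/h
ṁ = Q/Δh = 38220 / 603.4 = 63.341 kg/h

ṁ = 63.3 kg/h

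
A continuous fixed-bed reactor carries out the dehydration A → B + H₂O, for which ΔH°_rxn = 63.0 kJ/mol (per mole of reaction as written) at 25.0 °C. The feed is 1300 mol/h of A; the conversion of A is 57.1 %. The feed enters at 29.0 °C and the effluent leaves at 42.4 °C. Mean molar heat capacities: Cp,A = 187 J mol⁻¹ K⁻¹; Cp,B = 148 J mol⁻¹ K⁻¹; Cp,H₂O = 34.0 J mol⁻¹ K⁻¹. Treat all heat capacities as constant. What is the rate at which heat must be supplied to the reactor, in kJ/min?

Extent of reaction ξ = 0.571 × 1300 = 742.3 mol/h
Reaction term: ξ·ΔH°_rxn = 742.3 × 63.0 = 46765 kJ/h
Sensible, feed 29.0→25 °C: -972.4 kJ/h
Outlet flows (mol/h): A 557.7, B 742.3, H₂O 742.3
Sensible, products 25→42.4 °C: 4165.4 kJ/h
Q = ΔH = 49958 kJ/h = 13.877 kW
Heat supplied = 832.63 kJ/min

Q_in = 833 kJ/min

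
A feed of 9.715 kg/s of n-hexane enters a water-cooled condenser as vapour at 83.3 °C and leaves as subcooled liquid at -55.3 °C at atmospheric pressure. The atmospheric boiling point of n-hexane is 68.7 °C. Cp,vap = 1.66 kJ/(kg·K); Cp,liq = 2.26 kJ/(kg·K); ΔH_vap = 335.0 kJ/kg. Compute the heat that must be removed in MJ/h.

Q_c = 22400 MJ/h

vapour 83.3→68.7 °C: -24.236 kJ/kg
condensation at 68.7 °C: -335 kJ/kg
liquid 68.7→-55.3 °C: -280.24 kJ/kg
Δh = -24.236 + -335 + -280.24 = -639.48 kJ/kg
Q = ṁ·Δh = 9.715 kg/s × -639.48 kJ/kg = -6212.5 kJ/s
|Q| = 6212.5 kW = 22365 MJ/h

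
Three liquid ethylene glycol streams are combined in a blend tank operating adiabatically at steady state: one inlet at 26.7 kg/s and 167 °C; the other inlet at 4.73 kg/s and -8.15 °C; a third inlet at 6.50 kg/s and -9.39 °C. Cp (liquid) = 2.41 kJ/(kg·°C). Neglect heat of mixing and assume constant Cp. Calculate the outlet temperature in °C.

T_out = 115 °C

Adiabatic, steady state ⇒ Σ ṁᵢCp,ᵢ(T_out − Tᵢ) = 0
T_out = Σ ṁᵢCp,ᵢTᵢ / Σ ṁᵢCp,ᵢ
      = 10506 / 91.411 = 114.93 °C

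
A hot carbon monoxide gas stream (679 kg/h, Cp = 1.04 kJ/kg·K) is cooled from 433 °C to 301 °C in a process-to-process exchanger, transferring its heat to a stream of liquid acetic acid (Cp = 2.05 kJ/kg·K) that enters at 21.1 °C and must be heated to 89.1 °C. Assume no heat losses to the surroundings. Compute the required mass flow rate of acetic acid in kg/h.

ṁ_c = 669 kg/h

Heat released by hot stream: Q = 679 × 1.04 × (433 − 301) = 93213 kJ/h
Energy balance on cold side (adiabatic exchanger): Q = ṁ_c·Cp_c·(T_c,out − T_c,in)
ṁ_c = 93213 / [2.05 × (89.1 − 21.1)] = 668.67 kg/h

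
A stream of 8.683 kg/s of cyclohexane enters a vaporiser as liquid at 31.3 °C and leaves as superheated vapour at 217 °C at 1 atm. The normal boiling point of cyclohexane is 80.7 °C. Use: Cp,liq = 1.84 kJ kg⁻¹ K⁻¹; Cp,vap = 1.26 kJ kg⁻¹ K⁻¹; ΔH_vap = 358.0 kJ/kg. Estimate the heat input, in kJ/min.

Q = 323000 kJ/min

liquid 31.3→80.7 °C: 90.896 kJ/kg
vaporisation at 80.7 °C: 358 kJ/kg
vapour 80.7→217 °C: 171.74 kJ/kg
Δh = 90.896 + 358 + 171.74 = 620.63 kJ/kg
Q = ṁ·Δh = 8.683 kg/s × 620.63 kJ/kg = 5389 kJ/s
|Q| = 5389 kW = 323340 kJ/min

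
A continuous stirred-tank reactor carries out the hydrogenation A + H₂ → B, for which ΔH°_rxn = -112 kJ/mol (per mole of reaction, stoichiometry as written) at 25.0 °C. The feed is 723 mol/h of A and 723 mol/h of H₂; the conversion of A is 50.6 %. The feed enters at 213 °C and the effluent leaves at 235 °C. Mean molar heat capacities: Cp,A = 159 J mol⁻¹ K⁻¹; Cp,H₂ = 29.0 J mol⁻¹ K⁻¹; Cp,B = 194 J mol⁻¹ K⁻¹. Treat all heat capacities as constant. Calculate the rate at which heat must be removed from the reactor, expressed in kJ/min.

Q_out = 625 kJ/min

Extent of reaction ξ = 0.506 × 723 = 365.84 mol/h
Reaction term: ξ·ΔH°_rxn = 365.84 × -112 = -40974 kJ/h
Sensible, feed 213→25 °C: -25554 kJ/h
Outlet flows (mol/h): A 357.16, H₂ 357.16, B 365.84
Sensible, products 25→235 °C: 29005 kJ/h
Q = ΔH = -37523 kJ/h = -10.423 kW
Heat removed = 625.38 kJ/min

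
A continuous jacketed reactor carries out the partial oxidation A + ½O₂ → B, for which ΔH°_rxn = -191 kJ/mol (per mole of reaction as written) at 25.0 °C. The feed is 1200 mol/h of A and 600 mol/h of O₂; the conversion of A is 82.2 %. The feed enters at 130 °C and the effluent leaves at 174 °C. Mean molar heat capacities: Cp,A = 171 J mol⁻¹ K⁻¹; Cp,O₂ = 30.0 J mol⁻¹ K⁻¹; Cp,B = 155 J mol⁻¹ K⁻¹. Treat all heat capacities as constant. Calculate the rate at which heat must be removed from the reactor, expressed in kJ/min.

Extent of reaction ξ = 0.822 × 1200 = 986.4 mol/h
Reaction term: ξ·ΔH°_rxn = 986.4 × -191 = -188400 kJ/h
Sensible, feed 130→25 °C: -23436 kJ/h
Outlet flows (mol/h): A 213.6, O₂ 106.8, B 986.4
Sensible, products 25→174 °C: 28701 kJ/h
Q = ΔH = -183140 kJ/h = -50.872 kW
Heat removed = 3052.3 kJ/min

Q_out = 3050 kJ/min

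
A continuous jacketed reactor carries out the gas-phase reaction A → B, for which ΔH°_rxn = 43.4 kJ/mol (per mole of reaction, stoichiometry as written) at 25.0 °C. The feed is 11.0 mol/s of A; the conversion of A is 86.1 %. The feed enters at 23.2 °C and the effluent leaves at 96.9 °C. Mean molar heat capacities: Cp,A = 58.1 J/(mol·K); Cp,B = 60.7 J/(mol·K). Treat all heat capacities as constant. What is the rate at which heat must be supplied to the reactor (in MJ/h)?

Q_in = 1660 MJ/h

Extent of reaction ξ = 0.861 × 11.0 = 9.471 mol/s
Reaction term: ξ·ΔH°_rxn = 9.471 × 43.4 = 411.04 kJ/s
Sensible, feed 23.2→25 °C: 1.1504 kJ/s
Outlet flows (mol/s): A 1.529, B 9.471
Sensible, products 25→96.9 °C: 47.722 kJ/s
Q = ΔH = 459.91 kJ/s = 459.91 kW
Heat supplied = 1655.7 MJ/h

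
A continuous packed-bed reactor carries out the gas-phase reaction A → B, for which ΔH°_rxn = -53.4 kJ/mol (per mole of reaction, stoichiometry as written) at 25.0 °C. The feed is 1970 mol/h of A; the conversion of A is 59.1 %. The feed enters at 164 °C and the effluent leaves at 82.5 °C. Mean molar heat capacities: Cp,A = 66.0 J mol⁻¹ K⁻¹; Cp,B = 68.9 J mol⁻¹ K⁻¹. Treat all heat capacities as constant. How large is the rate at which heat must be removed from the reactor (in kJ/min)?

Q_out = 1210 kJ/min

Extent of reaction ξ = 0.591 × 1970 = 1164.3 mol/h
Reaction term: ξ·ΔH°_rxn = 1164.3 × -53.4 = -62172 kJ/h
Sensible, feed 164→25 °C: -18073 kJ/h
Outlet flows (mol/h): A 805.73, B 1164.3
Sensible, products 25→82.5 °C: 7670.3 kJ/h
Q = ΔH = -72575 kJ/h = -20.16 kW
Heat removed = 1209.6 kJ/min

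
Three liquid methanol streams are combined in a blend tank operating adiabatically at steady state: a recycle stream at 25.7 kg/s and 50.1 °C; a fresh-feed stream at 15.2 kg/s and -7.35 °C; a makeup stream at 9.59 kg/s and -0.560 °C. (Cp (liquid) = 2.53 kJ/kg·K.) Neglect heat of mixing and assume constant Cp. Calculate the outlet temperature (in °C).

T_out = 23.2 °C

Adiabatic, steady state ⇒ Σ ṁᵢCp,ᵢ(T_out − Tᵢ) = 0
Σ ṁᵢCp,ᵢTᵢ = 25.7×2.53×50.1 + 15.2×2.53×-7.35 + 9.59×2.53×-0.560 = 2961.3
Σ ṁᵢCp,ᵢ = 25.7×2.53 + 15.2×2.53 + 9.59×2.53 = 127.74
T_out = 2961.3 / 127.74 = 23.182 °C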